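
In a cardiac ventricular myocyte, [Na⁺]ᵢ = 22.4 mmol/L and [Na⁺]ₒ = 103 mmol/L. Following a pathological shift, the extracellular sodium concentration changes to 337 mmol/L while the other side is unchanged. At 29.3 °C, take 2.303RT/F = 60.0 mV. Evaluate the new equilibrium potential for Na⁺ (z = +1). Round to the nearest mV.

After the shift: [Na⁺]_out = 337, [Na⁺]_in = 22.4 mmol/L.
E_new = (60.0/1)·log₁₀(337/22.4) = 60.00 · (1.1774) = 70.64 mV

71 mV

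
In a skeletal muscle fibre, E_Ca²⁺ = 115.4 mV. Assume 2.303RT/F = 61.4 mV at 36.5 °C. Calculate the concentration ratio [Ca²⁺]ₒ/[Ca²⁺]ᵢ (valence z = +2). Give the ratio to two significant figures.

5700

log₁₀([out]/[in]) = E·z/(61.4) = 115.4 × 2 / 61.4 = 3.7590
[out]/[in] = 10^(3.7590) = 5741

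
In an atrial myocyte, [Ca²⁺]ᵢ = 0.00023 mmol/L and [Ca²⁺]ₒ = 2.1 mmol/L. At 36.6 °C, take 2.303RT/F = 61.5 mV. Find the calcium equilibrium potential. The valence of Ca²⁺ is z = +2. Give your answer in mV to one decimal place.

E = (61.5/z) · log₁₀([Ca²⁺]_out/[Ca²⁺]_in) with z = +2.
= (61.5/2) · log₁₀(2.1/0.00023) = 30.75 · log₁₀(9130)
= 30.75 · (3.9605) = 121.79 mV

121.8 mV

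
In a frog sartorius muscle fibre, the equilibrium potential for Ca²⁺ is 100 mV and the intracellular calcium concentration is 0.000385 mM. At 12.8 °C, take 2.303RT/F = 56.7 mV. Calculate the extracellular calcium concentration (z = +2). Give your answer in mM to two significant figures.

1.3 mM

Nernst: E = (56.7/2) · log₁₀([out]/[in]), so log₁₀([out]/[in]) = 100.0 × 2 / 56.7 = 3.5273.
[out]/[in] = 10^(3.5273) = 3368.
[out] = 3368 × 0.000385 = 1.297 mM.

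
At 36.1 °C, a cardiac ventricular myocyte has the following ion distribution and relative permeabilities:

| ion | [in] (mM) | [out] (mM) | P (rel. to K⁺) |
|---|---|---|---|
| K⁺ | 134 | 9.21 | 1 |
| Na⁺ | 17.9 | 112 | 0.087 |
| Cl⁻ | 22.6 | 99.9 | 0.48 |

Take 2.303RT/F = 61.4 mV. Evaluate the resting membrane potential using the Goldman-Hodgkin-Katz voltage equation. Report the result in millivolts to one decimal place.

-48.5 mV

Vm = 61.4 · log₁₀[(Σ P·[cation]ₒ + Σ P·[anion]ᵢ) / (Σ P·[cation]ᵢ + Σ P·[anion]ₒ)]
Numerator = 1×9.21 + 0.087×112 + 0.48×22.6 = 29.8
Denominator = 1×134 + 0.087×17.9 + 0.48×99.9 = 183.5
Vm = 61.4 · log₁₀(0.1624) = 61.4 × (-0.7894) = -48.47 mV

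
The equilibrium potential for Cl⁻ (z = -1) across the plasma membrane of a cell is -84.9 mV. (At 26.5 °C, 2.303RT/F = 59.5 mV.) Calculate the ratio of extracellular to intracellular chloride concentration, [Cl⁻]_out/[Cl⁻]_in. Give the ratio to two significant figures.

log₁₀([out]/[in]) = E·z/(59.5) = -84.9 × -1 / 59.5 = 1.4269
[out]/[in] = 10^(1.4269) = 26.72

27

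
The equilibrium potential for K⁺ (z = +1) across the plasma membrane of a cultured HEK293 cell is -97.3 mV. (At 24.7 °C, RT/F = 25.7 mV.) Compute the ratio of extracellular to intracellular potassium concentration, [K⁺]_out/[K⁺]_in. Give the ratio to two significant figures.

ln([out]/[in]) = E·z/(25.7) = -97.3 × 1 / 25.7 = -3.7860
[out]/[in] = e^(-3.7860) = 0.02269

0.023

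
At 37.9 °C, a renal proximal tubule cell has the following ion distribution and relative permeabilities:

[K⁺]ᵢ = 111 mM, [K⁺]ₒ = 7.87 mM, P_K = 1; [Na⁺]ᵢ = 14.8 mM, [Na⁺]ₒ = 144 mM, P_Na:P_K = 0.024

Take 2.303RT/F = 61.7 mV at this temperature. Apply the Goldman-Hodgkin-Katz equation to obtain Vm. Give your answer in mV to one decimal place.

-61.2 mV

Vm = 61.7 · log₁₀[(Σ P·[cation]ₒ + Σ P·[anion]ᵢ) / (Σ P·[cation]ᵢ + Σ P·[anion]ₒ)]
Numerator = 1×7.87 + 0.024×144 = 11.33
Denominator = 1×111 + 0.024×14.8 = 111.4
Vm = 61.7 · log₁₀(0.10171) = 61.7 × (-0.9926) = -61.25 mV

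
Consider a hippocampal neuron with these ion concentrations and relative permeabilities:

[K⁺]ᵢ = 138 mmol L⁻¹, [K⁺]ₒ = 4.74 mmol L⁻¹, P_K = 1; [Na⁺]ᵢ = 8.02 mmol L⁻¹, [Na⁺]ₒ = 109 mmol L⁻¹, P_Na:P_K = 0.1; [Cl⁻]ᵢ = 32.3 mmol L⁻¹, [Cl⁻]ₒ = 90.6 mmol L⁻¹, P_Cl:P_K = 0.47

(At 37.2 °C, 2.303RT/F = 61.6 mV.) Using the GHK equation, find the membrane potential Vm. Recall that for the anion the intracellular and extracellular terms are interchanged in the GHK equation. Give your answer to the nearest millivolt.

Vm = 61.6 · log₁₀[(Σ P·[cation]ₒ + Σ P·[anion]ᵢ) / (Σ P·[cation]ᵢ + Σ P·[anion]ₒ)]
Numerator = 1×4.74 + 0.1×109 + 0.47×32.3 = 30.82
Denominator = 1×138 + 0.1×8.02 + 0.47×90.6 = 181.4
Vm = 61.6 · log₁₀(0.16992) = 61.6 × (-0.7698) = -47.42 mV

-47 mV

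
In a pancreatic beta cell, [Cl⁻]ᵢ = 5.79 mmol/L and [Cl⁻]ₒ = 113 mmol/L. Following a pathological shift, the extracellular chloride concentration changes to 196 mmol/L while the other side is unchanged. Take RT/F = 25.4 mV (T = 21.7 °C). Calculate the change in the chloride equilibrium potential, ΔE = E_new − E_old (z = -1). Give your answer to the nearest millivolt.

-14 mV

E_old = (25.4/-1)·ln(113/5.79) = -75.47 mV
E_new = (25.4/-1)·ln(196/5.79) = -89.46 mV
ΔE = -89.46 − (-75.47) = -13.99 mV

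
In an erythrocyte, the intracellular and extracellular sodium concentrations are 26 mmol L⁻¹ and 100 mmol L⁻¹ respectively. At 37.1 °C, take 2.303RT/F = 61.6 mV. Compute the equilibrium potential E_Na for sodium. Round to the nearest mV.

E = (61.6/z) · log₁₀([Na⁺]_out/[Na⁺]_in) with z = +1.
= (61.6/1) · log₁₀(100/26) = 61.60 · log₁₀(3.846)
= 61.60 · (0.5850) = 36.04 mV

36 mV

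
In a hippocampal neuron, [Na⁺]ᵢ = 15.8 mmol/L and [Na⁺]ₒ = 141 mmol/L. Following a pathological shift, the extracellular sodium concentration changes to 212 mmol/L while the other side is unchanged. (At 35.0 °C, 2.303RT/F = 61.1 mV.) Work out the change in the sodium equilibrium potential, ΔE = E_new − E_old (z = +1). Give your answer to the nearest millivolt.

11 mV

E_old = (61.1/1)·log₁₀(141/15.8) = 58.08 mV
E_new = (61.1/1)·log₁₀(212/15.8) = 68.90 mV
ΔE = 68.90 − (58.08) = 10.82 mV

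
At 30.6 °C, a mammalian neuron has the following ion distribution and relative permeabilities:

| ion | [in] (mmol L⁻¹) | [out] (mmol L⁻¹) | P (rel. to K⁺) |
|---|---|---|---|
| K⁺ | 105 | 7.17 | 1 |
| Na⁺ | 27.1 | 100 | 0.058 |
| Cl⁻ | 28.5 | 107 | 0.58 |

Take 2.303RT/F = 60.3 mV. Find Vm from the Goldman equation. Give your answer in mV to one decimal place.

Vm = 60.3 · log₁₀[(Σ P·[cation]ₒ + Σ P·[anion]ᵢ) / (Σ P·[cation]ᵢ + Σ P·[anion]ₒ)]
Numerator = 1×7.17 + 0.058×100 + 0.58×28.5 = 29.5
Denominator = 1×105 + 0.058×27.1 + 0.58×107 = 168.6
Vm = 60.3 · log₁₀(0.17494) = 60.3 × (-0.7571) = -45.65 mV

-45.7 mV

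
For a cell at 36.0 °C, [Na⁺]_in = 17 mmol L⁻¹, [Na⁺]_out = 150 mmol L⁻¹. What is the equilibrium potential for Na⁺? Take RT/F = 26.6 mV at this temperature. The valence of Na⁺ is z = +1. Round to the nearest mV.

58 mV

E = (26.6/z) · ln([Na⁺]_out/[Na⁺]_in) with z = +1.
= (26.6/1) · ln(150/17) = 26.60 · ln(8.824)
= 26.60 · (2.1774) = 57.92 mV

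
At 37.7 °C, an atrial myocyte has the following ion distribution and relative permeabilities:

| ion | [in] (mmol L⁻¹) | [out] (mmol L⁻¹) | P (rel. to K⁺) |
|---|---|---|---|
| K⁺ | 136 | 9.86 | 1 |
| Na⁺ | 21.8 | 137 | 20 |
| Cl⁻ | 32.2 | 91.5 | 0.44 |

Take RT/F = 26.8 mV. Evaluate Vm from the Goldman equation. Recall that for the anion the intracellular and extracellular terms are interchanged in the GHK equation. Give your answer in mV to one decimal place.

40.4 mV

Vm = 26.8 · ln[(Σ P·[cation]ₒ + Σ P·[anion]ᵢ) / (Σ P·[cation]ᵢ + Σ P·[anion]ₒ)]
Numerator = 1×9.86 + 20×137 + 0.44×32.2 = 2764
Denominator = 1×136 + 20×21.8 + 0.44×91.5 = 612.3
Vm = 26.8 · ln(4.5145) = 26.8 × (1.5073) = 40.40 mV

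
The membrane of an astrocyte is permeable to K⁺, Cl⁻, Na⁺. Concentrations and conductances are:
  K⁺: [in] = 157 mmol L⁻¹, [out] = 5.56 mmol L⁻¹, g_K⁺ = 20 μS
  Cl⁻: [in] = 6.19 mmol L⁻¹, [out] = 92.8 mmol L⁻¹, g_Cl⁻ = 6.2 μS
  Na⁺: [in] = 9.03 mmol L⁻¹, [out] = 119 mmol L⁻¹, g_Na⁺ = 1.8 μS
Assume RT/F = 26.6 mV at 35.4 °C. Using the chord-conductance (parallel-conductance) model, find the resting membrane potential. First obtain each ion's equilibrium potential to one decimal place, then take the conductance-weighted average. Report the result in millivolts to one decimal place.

-75.0 mV

E_K⁺ = (26.6/1)·ln(5.56/157) = -88.9 mV
E_Cl⁻ = (26.6/-1)·ln(92.8/6.19) = -72.0 mV
E_Na⁺ = (26.6/1)·ln(119/9.03) = 68.6 mV
Vm = (Σ gᵢEᵢ)/(Σ gᵢ) = (20·-88.9 + 6.2·-72.0 + 1.8·68.6) / (20 + 6.2 + 1.8)
= -2100.92 / 28 = -75.03 mV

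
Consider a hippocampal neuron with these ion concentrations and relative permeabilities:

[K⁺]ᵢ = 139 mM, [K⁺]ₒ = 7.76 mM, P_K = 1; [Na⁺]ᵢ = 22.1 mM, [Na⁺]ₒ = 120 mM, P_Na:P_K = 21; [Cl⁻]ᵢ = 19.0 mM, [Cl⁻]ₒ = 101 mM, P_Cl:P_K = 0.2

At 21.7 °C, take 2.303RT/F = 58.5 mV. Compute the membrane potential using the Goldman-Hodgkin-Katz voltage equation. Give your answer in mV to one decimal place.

Vm = 58.5 · log₁₀[(Σ P·[cation]ₒ + Σ P·[anion]ᵢ) / (Σ P·[cation]ᵢ + Σ P·[anion]ₒ)]
Numerator = 1×7.76 + 21×120 + 0.2×19.0 = 2532
Denominator = 1×139 + 21×22.1 + 0.2×101 = 623.3
Vm = 58.5 · log₁₀(4.0615) = 58.5 × (0.6087) = 35.61 mV

35.6 mV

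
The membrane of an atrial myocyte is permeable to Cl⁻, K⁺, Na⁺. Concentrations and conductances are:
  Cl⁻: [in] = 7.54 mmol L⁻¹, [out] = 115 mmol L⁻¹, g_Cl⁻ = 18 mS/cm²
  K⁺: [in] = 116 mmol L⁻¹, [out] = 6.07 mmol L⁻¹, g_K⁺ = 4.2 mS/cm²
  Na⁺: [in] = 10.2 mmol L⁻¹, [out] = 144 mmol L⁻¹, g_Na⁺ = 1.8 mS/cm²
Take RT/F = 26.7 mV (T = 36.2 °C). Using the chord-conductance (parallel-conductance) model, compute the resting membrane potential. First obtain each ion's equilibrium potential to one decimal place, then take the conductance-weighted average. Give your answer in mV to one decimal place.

-63.0 mV

E_Cl⁻ = (26.7/-1)·ln(115/7.54) = -72.7 mV
E_K⁺ = (26.7/1)·ln(6.07/116) = -78.8 mV
E_Na⁺ = (26.7/1)·ln(144/10.2) = 70.7 mV
Vm = (Σ gᵢEᵢ)/(Σ gᵢ) = (18·-72.7 + 4.2·-78.8 + 1.8·70.7) / (18 + 4.2 + 1.8)
= -1512.30 / 24 = -63.01 mV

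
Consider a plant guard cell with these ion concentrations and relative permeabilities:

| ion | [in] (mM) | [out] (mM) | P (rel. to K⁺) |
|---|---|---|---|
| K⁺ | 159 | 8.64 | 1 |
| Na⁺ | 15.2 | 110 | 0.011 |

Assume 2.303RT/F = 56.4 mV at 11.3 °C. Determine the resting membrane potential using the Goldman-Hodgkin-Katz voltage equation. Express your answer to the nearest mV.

-68 mV

Vm = 56.4 · log₁₀[(Σ P·[cation]ₒ + Σ P·[anion]ᵢ) / (Σ P·[cation]ᵢ + Σ P·[anion]ₒ)]
Numerator = 1×8.64 + 0.011×110 = 9.85
Denominator = 1×159 + 0.011×15.2 = 159.2
Vm = 56.4 · log₁₀(0.061885) = 56.4 × (-1.2084) = -68.15 mV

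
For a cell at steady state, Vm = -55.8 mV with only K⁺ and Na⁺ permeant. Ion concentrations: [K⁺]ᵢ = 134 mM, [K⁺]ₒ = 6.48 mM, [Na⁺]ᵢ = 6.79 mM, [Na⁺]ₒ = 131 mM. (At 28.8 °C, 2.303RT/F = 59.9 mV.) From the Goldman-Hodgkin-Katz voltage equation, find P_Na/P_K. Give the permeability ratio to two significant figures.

Let α = P_Na/P_K. GHK: Vm = 59.9·log₁₀[(Kₒ + α·Naₒ)/(Kᵢ + α·Naᵢ)].
10^(Vm/59.9) = 10^(-55.8/59.9) = 0.11707
So 0.11707·(Kᵢ + α·Naᵢ) = Kₒ + α·Naₒ → α = (0.11707·134.0 − 6.48) / (131.0 − 0.11707·6.79)
α = (15.69 − 6.48) / (131.0 − 0.7949) = 9.207/130.2 = 0.07071

0.071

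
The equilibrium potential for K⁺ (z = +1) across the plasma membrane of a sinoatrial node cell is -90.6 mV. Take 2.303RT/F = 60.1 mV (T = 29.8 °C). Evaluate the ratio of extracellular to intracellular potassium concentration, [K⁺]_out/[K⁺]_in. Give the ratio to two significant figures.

0.031

log₁₀([out]/[in]) = E·z/(60.1) = -90.6 × 1 / 60.1 = -1.5075
[out]/[in] = 10^(-1.5075) = 0.03108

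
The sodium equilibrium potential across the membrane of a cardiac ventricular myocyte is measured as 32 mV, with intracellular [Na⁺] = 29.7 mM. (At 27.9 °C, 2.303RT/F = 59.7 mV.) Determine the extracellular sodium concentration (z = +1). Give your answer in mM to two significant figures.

Nernst: E = (59.7/1) · log₁₀([out]/[in]), so log₁₀([out]/[in]) = 32.0 × 1 / 59.7 = 0.5360.
[out]/[in] = 10^(0.5360) = 3.436.
[out] = 3.436 × 29.7 = 102 mM.

100 mM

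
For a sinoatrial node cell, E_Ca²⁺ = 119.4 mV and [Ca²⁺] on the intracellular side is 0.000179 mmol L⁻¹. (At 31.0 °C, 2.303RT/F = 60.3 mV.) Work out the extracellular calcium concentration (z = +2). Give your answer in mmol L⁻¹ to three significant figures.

Nernst: E = (60.3/2) · log₁₀([out]/[in]), so log₁₀([out]/[in]) = 119.4 × 2 / 60.3 = 3.9602.
[out]/[in] = 10^(3.9602) = 9124.
[out] = 9124 × 0.000179 = 1.633 mmol L⁻¹.

1.63 mmol L⁻¹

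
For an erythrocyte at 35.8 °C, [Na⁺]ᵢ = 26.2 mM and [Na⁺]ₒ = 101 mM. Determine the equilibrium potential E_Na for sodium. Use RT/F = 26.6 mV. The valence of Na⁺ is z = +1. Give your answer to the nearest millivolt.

36 mV

E = (26.6/z) · ln([Na⁺]_out/[Na⁺]_in) with z = +1.
= (26.6/1) · ln(101/26.2) = 26.60 · ln(3.855)
= 26.60 · (1.3494) = 35.89 mV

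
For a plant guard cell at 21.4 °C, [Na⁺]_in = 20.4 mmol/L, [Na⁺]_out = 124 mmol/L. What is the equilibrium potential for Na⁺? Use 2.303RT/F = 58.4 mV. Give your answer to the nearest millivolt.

46 mV

E = (58.4/z) · log₁₀([Na⁺]_out/[Na⁺]_in) with z = +1.
= (58.4/1) · log₁₀(124/20.4) = 58.40 · log₁₀(6.078)
= 58.40 · (0.7838) = 45.77 mV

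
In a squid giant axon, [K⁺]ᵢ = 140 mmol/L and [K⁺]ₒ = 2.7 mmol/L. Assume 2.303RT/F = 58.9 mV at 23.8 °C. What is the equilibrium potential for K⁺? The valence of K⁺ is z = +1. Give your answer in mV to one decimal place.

E = (58.9/z) · log₁₀([K⁺]_out/[K⁺]_in) with z = +1.
= (58.9/1) · log₁₀(2.7/140) = 58.90 · log₁₀(0.01929)
= 58.90 · (-1.7148) = -101.00 mV

-101.0 mV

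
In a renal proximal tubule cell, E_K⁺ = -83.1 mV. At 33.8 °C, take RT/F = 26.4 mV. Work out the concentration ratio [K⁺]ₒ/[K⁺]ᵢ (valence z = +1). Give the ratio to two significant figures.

ln([out]/[in]) = E·z/(26.4) = -83.1 × 1 / 26.4 = -3.1477
[out]/[in] = e^(-3.1477) = 0.04295

0.043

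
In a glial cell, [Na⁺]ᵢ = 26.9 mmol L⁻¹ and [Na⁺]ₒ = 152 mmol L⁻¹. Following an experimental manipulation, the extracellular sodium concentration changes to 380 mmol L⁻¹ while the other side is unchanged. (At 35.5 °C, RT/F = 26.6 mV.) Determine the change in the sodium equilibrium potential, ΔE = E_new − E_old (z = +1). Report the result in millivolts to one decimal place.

E_old = (26.6/1)·ln(152/26.9) = 46.06 mV
E_new = (26.6/1)·ln(380/26.9) = 70.44 mV
ΔE = 70.44 − (46.06) = 24.37 mV

24.4 mV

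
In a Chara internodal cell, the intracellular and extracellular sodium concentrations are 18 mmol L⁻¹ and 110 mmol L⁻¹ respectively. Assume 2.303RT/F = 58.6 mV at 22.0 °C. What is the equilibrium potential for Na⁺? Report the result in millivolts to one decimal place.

46.1 mV

E = (58.6/z) · log₁₀([Na⁺]_out/[Na⁺]_in) with z = +1.
= (58.6/1) · log₁₀(110/18) = 58.60 · log₁₀(6.111)
= 58.60 · (0.7861) = 46.07 mV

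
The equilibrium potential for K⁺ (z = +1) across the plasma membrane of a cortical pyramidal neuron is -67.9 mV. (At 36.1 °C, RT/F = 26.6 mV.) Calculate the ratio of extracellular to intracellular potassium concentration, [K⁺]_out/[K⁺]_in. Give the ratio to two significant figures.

ln([out]/[in]) = E·z/(26.6) = -67.9 × 1 / 26.6 = -2.5526
[out]/[in] = e^(-2.5526) = 0.07788

0.078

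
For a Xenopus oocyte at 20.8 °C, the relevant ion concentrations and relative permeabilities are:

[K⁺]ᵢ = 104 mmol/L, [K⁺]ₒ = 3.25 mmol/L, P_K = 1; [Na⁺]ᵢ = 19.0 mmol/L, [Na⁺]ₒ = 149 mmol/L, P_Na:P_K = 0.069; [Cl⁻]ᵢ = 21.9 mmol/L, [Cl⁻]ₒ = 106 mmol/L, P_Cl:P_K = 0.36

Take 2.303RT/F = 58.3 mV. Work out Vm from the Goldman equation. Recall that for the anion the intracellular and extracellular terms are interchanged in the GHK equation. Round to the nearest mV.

Vm = 58.3 · log₁₀[(Σ P·[cation]ₒ + Σ P·[anion]ᵢ) / (Σ P·[cation]ᵢ + Σ P·[anion]ₒ)]
Numerator = 1×3.25 + 0.069×149 + 0.36×21.9 = 21.41
Denominator = 1×104 + 0.069×19.0 + 0.36×106 = 143.5
Vm = 58.3 · log₁₀(0.14926) = 58.3 × (-0.8260) = -48.16 mV

-48 mV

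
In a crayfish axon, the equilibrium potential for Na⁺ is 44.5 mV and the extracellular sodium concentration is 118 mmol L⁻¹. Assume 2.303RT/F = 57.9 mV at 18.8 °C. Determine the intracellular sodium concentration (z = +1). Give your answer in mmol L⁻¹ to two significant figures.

Nernst: E = (57.9/1) · log₁₀([out]/[in]), so log₁₀([out]/[in]) = 44.5 × 1 / 57.9 = 0.7686.
[out]/[in] = 10^(0.7686) = 5.869.
[in] = 118 / 5.869 = 20.11 mmol L⁻¹.

20 mmol L⁻¹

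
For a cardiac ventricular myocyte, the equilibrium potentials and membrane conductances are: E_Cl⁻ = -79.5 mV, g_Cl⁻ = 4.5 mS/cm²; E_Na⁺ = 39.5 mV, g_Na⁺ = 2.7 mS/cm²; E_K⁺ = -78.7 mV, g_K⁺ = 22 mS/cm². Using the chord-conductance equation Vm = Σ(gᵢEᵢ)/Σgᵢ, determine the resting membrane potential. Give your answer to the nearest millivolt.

Σ gᵢEᵢ = 4.5·(-79.5) + 2.7·(39.5) + 22·(-78.7) = -1982.50
Σ gᵢ = 4.5 + 2.7 + 22 = 29.2
Vm = -1982.50 / 29.2 = -67.89 mV

-68 mV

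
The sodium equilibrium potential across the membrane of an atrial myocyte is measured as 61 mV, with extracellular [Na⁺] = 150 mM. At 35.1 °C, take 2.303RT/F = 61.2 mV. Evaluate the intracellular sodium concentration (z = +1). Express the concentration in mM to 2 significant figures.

Nernst: E = (61.2/1) · log₁₀([out]/[in]), so log₁₀([out]/[in]) = 61.0 × 1 / 61.2 = 0.9967.
[out]/[in] = 10^(0.9967) = 9.925.
[in] = 150 / 9.925 = 15.11 mM.

15 mM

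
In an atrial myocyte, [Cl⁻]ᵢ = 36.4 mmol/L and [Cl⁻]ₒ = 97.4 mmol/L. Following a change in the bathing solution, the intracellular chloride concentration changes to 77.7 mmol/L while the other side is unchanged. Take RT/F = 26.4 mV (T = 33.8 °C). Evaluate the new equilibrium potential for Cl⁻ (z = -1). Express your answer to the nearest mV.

-6 mV

After the shift: [Cl⁻]_out = 97.4, [Cl⁻]_in = 77.7 mmol/L.
E_new = (26.4/-1)·ln(97.4/77.7) = -26.40 · (0.2260) = -5.97 mV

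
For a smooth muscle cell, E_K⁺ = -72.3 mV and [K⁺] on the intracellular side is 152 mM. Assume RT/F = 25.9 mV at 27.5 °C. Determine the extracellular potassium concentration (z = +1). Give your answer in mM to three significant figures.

9.32 mM

Nernst: E = (25.9/1) · ln([out]/[in]), so ln([out]/[in]) = -72.3 × 1 / 25.9 = -2.7915.
[out]/[in] = e^(-2.7915) = 0.06133.
[out] = 0.06133 × 152 = 9.322 mM.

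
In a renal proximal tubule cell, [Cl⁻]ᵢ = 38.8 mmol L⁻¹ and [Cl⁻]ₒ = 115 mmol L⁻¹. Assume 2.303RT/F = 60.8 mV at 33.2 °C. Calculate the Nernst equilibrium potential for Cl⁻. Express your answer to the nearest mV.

-29 mV

E = (60.8/z) · log₁₀([Cl⁻]_out/[Cl⁻]_in) with z = -1.
For an anion, dividing by z = -1 reverses the sign.
= (60.8/-1) · log₁₀(115/38.8) = -60.80 · log₁₀(2.964)
= -60.80 · (0.4719) = -28.69 mV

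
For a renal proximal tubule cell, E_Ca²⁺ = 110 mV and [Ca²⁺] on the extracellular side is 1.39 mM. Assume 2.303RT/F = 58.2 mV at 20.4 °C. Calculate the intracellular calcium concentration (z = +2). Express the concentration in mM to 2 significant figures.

Nernst: E = (58.2/2) · log₁₀([out]/[in]), so log₁₀([out]/[in]) = 110.0 × 2 / 58.2 = 3.7801.
[out]/[in] = 10^(3.7801) = 6027.
[in] = 1.39 / 6027 = 0.0002306 mM.

0.00023 mM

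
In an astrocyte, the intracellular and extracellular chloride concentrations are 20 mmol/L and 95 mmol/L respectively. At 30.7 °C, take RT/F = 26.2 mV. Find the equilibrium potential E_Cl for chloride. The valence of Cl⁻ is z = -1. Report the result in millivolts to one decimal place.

-40.8 mV

E = (26.2/z) · ln([Cl⁻]_out/[Cl⁻]_in) with z = -1.
For an anion, dividing by z = -1 reverses the sign.
= (26.2/-1) · ln(95/20) = -26.20 · ln(4.75)
= -26.20 · (1.5581) = -40.82 mV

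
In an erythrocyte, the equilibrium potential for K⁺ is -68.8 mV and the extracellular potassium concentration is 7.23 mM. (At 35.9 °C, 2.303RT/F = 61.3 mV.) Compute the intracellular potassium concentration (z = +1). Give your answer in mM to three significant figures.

95.8 mM

Nernst: E = (61.3/1) · log₁₀([out]/[in]), so log₁₀([out]/[in]) = -68.8 × 1 / 61.3 = -1.1223.
[out]/[in] = 10^(-1.1223) = 0.07545.
[in] = 7.23 / 0.07545 = 95.83 mM.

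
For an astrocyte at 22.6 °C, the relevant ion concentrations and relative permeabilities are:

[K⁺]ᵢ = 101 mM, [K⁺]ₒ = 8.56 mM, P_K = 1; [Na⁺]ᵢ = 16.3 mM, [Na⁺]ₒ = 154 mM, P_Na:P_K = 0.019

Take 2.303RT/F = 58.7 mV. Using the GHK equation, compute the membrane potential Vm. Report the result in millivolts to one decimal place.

Vm = 58.7 · log₁₀[(Σ P·[cation]ₒ + Σ P·[anion]ᵢ) / (Σ P·[cation]ᵢ + Σ P·[anion]ₒ)]
Numerator = 1×8.56 + 0.019×154 = 11.49
Denominator = 1×101 + 0.019×16.3 = 101.3
Vm = 58.7 · log₁₀(0.11338) = 58.7 × (-0.9455) = -55.50 mV

-55.5 mV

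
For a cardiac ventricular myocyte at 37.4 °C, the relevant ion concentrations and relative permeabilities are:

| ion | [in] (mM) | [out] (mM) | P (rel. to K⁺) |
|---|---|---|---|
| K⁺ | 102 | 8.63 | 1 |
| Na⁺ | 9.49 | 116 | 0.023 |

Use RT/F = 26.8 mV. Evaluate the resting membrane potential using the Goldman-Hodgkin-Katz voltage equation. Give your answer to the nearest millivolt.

-59 mV

Vm = 26.8 · ln[(Σ P·[cation]ₒ + Σ P·[anion]ᵢ) / (Σ P·[cation]ᵢ + Σ P·[anion]ₒ)]
Numerator = 1×8.63 + 0.023×116 = 11.3
Denominator = 1×102 + 0.023×9.49 = 102.2
Vm = 26.8 · ln(0.11053) = 26.8 × (-2.2025) = -59.03 mV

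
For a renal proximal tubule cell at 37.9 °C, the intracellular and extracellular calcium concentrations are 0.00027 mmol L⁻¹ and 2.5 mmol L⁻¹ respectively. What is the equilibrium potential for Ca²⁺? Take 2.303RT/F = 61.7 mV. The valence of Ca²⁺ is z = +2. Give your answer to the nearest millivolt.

122 mV

E = (61.7/z) · log₁₀([Ca²⁺]_out/[Ca²⁺]_in) with z = +2.
= (61.7/2) · log₁₀(2.5/0.00027) = 30.85 · log₁₀(9259)
= 30.85 · (3.9666) = 122.37 mV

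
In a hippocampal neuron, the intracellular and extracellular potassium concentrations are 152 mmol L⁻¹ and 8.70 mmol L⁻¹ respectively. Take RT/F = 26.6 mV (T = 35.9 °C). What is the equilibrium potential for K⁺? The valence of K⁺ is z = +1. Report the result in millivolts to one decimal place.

E = (26.6/z) · ln([K⁺]_out/[K⁺]_in) with z = +1.
= (26.6/1) · ln(8.70/152) = 26.60 · ln(0.05724)
= 26.60 · (-2.8606) = -76.09 mV

-76.1 mV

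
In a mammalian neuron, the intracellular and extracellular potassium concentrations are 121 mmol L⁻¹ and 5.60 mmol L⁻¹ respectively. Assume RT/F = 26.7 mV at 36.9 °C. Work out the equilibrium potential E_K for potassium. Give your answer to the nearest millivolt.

-82 mV

E = (26.7/z) · ln([K⁺]_out/[K⁺]_in) with z = +1.
= (26.7/1) · ln(5.60/121) = 26.70 · ln(0.04628)
= 26.70 · (-3.0730) = -82.05 mV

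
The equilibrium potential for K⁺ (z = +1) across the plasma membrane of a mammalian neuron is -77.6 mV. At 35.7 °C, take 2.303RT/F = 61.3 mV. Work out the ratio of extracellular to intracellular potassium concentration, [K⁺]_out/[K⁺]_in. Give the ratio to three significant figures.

0.0542

log₁₀([out]/[in]) = E·z/(61.3) = -77.6 × 1 / 61.3 = -1.2659
[out]/[in] = 10^(-1.2659) = 0.05421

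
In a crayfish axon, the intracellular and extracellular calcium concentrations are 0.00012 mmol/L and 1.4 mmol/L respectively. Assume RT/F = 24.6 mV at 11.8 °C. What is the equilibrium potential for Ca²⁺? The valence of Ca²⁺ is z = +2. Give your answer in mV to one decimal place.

115.2 mV

E = (24.6/z) · ln([Ca²⁺]_out/[Ca²⁺]_in) with z = +2.
= (24.6/2) · ln(1.4/0.00012) = 12.30 · ln(1.167e+04)
= 12.30 · (9.3645) = 115.18 mV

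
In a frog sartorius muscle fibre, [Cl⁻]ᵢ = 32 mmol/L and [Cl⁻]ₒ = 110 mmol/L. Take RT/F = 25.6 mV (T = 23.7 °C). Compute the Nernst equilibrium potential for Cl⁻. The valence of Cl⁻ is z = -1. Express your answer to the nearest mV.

E = (25.6/z) · ln([Cl⁻]_out/[Cl⁻]_in) with z = -1.
For an anion, dividing by z = -1 reverses the sign.
= (25.6/-1) · ln(110/32) = -25.60 · ln(3.438)
= -25.60 · (1.2347) = -31.61 mV

-32 mV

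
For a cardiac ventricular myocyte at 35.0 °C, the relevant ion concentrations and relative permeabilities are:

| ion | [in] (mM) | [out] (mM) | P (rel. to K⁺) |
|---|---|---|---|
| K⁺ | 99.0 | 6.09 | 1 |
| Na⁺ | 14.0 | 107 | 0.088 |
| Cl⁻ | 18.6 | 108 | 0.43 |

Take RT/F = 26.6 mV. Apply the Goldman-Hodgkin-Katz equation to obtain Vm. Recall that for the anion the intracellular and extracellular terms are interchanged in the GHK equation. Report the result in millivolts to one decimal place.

Vm = 26.6 · ln[(Σ P·[cation]ₒ + Σ P·[anion]ᵢ) / (Σ P·[cation]ᵢ + Σ P·[anion]ₒ)]
Numerator = 1×6.09 + 0.088×107 + 0.43×18.6 = 23.5
Denominator = 1×99.0 + 0.088×14.0 + 0.43×108 = 146.7
Vm = 26.6 · ln(0.16025) = 26.6 × (-1.8310) = -48.71 mV

-48.7 mV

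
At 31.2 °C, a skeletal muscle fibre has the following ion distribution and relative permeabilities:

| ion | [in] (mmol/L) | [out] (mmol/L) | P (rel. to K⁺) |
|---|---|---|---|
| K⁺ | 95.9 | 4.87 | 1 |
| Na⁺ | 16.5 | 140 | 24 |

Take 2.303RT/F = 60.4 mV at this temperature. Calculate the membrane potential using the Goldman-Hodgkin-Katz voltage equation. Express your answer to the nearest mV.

Vm = 60.4 · log₁₀[(Σ P·[cation]ₒ + Σ P·[anion]ᵢ) / (Σ P·[cation]ᵢ + Σ P·[anion]ₒ)]
Numerator = 1×4.87 + 24×140 = 3365
Denominator = 1×95.9 + 24×16.5 = 491.9
Vm = 60.4 · log₁₀(6.8406) = 60.4 × (0.8351) = 50.44 mV

50 mV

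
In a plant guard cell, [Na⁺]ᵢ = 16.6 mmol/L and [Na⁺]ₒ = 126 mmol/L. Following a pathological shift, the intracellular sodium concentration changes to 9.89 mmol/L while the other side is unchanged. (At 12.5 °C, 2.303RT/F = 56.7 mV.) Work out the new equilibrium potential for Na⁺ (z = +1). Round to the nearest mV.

63 mV

After the shift: [Na⁺]_out = 126, [Na⁺]_in = 9.89 mmol/L.
E_new = (56.7/1)·log₁₀(126/9.89) = 56.70 · (1.1052) = 62.66 mV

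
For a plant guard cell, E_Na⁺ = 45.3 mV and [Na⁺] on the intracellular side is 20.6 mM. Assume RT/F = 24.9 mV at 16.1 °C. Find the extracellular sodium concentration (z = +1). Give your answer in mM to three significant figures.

127 mM

Nernst: E = (24.9/1) · ln([out]/[in]), so ln([out]/[in]) = 45.3 × 1 / 24.9 = 1.8193.
[out]/[in] = e^(1.8193) = 6.167.
[out] = 6.167 × 20.6 = 127 mM.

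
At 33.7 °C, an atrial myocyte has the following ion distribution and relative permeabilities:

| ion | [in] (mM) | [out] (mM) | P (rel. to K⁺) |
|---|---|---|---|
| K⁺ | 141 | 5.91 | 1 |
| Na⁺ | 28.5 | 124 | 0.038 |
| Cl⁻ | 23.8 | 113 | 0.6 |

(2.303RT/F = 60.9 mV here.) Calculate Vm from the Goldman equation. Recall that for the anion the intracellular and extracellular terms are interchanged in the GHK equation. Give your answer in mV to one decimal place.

Vm = 60.9 · log₁₀[(Σ P·[cation]ₒ + Σ P·[anion]ᵢ) / (Σ P·[cation]ᵢ + Σ P·[anion]ₒ)]
Numerator = 1×5.91 + 0.038×124 + 0.6×23.8 = 24.9
Denominator = 1×141 + 0.038×28.5 + 0.6×113 = 209.9
Vm = 60.9 · log₁₀(0.11865) = 60.9 × (-0.9257) = -56.38 mV

-56.4 mV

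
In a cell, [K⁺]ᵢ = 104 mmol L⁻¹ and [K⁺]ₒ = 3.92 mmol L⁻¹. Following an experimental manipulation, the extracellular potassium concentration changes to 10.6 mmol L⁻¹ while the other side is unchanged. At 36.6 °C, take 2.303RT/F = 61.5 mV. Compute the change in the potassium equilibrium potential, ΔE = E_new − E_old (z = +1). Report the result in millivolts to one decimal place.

E_old = (61.5/1)·log₁₀(3.92/104) = -87.56 mV
E_new = (61.5/1)·log₁₀(10.6/104) = -60.99 mV
ΔE = -60.99 − (-87.56) = 26.57 mV

26.6 mV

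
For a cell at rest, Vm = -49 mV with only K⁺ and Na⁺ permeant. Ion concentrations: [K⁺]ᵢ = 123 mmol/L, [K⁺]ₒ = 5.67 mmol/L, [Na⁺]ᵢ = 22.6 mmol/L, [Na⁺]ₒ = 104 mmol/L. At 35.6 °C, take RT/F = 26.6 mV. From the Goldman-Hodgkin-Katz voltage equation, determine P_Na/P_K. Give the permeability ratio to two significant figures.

0.14

Let α = P_Na/P_K. GHK: Vm = 26.6·ln[(Kₒ + α·Naₒ)/(Kᵢ + α·Naᵢ)].
e^(Vm/26.6) = e^(-49.0/26.6) = 0.15848
So 0.15848·(Kᵢ + α·Naᵢ) = Kₒ + α·Naₒ → α = (0.15848·123.0 − 5.67) / (104.0 − 0.15848·22.6)
α = (19.49 − 5.67) / (104.0 − 3.582) = 13.82/100.4 = 0.1377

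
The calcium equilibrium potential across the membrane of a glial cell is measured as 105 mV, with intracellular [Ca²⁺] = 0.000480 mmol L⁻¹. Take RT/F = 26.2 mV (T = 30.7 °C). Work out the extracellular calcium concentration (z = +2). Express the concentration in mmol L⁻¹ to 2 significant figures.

1.5 mmol L⁻¹

Nernst: E = (26.2/2) · ln([out]/[in]), so ln([out]/[in]) = 105.0 × 2 / 26.2 = 8.0153.
[out]/[in] = e^(8.0153) = 3027.
[out] = 3027 × 0.000480 = 1.453 mmol L⁻¹.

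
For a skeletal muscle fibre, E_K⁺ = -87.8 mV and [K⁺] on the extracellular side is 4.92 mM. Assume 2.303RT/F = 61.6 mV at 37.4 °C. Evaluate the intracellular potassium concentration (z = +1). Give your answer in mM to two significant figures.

130 mM

Nernst: E = (61.6/1) · log₁₀([out]/[in]), so log₁₀([out]/[in]) = -87.8 × 1 / 61.6 = -1.4253.
[out]/[in] = 10^(-1.4253) = 0.03756.
[in] = 4.92 / 0.03756 = 131 mM.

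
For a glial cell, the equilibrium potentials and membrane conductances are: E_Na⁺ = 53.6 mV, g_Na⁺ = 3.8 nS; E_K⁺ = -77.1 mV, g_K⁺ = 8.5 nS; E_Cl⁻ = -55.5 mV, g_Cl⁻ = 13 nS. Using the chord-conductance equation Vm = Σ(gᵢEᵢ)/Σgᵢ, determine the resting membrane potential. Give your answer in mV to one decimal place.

-46.4 mV

Σ gᵢEᵢ = 3.8·(53.6) + 8.5·(-77.1) + 13·(-55.5) = -1173.17
Σ gᵢ = 3.8 + 8.5 + 13 = 25.3
Vm = -1173.17 / 25.3 = -46.37 mV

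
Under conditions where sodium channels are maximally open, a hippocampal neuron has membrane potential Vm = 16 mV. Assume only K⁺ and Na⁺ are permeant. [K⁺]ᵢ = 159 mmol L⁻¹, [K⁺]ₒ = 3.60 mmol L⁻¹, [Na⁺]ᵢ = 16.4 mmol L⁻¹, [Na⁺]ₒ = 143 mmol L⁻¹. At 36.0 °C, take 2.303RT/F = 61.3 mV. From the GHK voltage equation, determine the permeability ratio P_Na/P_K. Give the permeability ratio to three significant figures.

Let α = P_Na/P_K. GHK: Vm = 61.3·log₁₀[(Kₒ + α·Naₒ)/(Kᵢ + α·Naᵢ)].
10^(Vm/61.3) = 10^(16.0/61.3) = 1.8239
So 1.8239·(Kᵢ + α·Naᵢ) = Kₒ + α·Naₒ → α = (1.8239·159.0 − 3.6) / (143.0 − 1.8239·16.4)
α = (290 − 3.6) / (143.0 − 29.91) = 286.4/113.1 = 2.533

2.53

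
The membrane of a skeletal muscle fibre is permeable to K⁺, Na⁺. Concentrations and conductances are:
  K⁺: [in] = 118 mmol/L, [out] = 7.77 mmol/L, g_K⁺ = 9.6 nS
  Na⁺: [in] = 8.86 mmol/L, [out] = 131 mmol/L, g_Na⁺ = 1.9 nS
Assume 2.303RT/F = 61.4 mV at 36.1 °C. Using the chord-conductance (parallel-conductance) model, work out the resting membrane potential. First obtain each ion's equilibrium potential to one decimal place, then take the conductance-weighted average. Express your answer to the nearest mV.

E_K⁺ = (61.4/1)·log₁₀(7.77/118) = -72.5 mV
E_Na⁺ = (61.4/1)·log₁₀(131/8.86) = 71.8 mV
Vm = (Σ gᵢEᵢ)/(Σ gᵢ) = (9.6·-72.5 + 1.9·71.8) / (9.6 + 1.9)
= -559.58 / 11.5 = -48.66 mV

-49 mV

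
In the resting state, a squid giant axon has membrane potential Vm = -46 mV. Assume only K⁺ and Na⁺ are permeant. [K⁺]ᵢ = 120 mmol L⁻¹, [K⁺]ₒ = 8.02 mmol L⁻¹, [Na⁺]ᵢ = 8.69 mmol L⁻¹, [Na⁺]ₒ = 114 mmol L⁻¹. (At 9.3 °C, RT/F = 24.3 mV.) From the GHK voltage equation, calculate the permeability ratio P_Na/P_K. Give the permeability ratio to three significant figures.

Let α = P_Na/P_K. GHK: Vm = 24.3·ln[(Kₒ + α·Naₒ)/(Kᵢ + α·Naᵢ)].
e^(Vm/24.3) = e^(-46.0/24.3) = 0.15062
So 0.15062·(Kᵢ + α·Naᵢ) = Kₒ + α·Naₒ → α = (0.15062·120.0 − 8.02) / (114.0 − 0.15062·8.69)
α = (18.07 − 8.02) / (114.0 − 1.309) = 10.05/112.7 = 0.08922

0.0892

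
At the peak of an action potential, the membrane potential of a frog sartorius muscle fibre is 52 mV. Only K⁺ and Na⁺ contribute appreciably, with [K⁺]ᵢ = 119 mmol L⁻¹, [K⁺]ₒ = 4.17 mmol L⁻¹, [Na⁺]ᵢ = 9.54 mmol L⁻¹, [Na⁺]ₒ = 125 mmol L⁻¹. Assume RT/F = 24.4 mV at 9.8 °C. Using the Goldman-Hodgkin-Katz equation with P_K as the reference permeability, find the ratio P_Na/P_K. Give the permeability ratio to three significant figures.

22.4

Let α = P_Na/P_K. GHK: Vm = 24.4·ln[(Kₒ + α·Naₒ)/(Kᵢ + α·Naᵢ)].
e^(Vm/24.4) = e^(52.0/24.4) = 8.4245
So 8.4245·(Kᵢ + α·Naᵢ) = Kₒ + α·Naₒ → α = (8.4245·119.0 − 4.17) / (125.0 − 8.4245·9.54)
α = (1003 − 4.17) / (125.0 − 80.37) = 998.3/44.63 = 22.37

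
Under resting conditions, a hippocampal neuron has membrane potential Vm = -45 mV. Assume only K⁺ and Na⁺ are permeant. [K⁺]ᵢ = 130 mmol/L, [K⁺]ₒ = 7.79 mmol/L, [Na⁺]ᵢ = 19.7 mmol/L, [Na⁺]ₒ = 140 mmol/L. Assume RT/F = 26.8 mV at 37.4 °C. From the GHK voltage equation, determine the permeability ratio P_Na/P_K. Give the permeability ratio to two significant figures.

Let α = P_Na/P_K. GHK: Vm = 26.8·ln[(Kₒ + α·Naₒ)/(Kᵢ + α·Naᵢ)].
e^(Vm/26.8) = e^(-45.0/26.8) = 0.18654
So 0.18654·(Kᵢ + α·Naᵢ) = Kₒ + α·Naₒ → α = (0.18654·130.0 − 7.79) / (140.0 − 0.18654·19.7)
α = (24.25 − 7.79) / (140.0 − 3.675) = 16.46/136.3 = 0.1207

0.12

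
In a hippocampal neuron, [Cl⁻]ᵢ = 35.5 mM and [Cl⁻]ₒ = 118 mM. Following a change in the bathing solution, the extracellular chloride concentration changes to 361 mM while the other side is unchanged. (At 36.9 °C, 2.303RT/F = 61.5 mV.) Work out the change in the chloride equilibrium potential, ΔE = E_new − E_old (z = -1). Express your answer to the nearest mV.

E_old = (61.5/-1)·log₁₀(118/35.5) = -32.08 mV
E_new = (61.5/-1)·log₁₀(361/35.5) = -61.95 mV
ΔE = -61.95 − (-32.08) = -29.87 mV

-30 mV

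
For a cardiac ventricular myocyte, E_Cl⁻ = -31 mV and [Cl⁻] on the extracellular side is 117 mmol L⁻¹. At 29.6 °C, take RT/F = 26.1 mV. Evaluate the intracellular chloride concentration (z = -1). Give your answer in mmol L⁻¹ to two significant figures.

Nernst: E = (26.1/-1) · ln([out]/[in]), so ln([out]/[in]) = -31.0 × -1 / 26.1 = 1.1877.
[out]/[in] = e^(1.1877) = 3.28.
[in] = 117 / 3.28 = 35.67 mmol L⁻¹.

36 mmol L⁻¹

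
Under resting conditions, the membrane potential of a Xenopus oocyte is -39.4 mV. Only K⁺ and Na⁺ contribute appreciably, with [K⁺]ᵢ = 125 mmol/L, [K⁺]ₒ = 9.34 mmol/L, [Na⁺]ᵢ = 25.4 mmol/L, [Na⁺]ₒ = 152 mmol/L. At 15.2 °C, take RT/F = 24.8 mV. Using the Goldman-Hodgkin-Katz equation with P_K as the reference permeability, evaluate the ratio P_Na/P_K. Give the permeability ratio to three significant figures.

Let α = P_Na/P_K. GHK: Vm = 24.8·ln[(Kₒ + α·Naₒ)/(Kᵢ + α·Naᵢ)].
e^(Vm/24.8) = e^(-39.4/24.8) = 0.20419
So 0.20419·(Kᵢ + α·Naᵢ) = Kₒ + α·Naₒ → α = (0.20419·125.0 − 9.34) / (152.0 − 0.20419·25.4)
α = (25.52 − 9.34) / (152.0 − 5.186) = 16.18/146.8 = 0.1102

0.110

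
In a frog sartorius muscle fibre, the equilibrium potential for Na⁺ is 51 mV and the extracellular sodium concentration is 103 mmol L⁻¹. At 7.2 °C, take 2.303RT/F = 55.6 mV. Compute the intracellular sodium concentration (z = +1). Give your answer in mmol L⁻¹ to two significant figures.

Nernst: E = (55.6/1) · log₁₀([out]/[in]), so log₁₀([out]/[in]) = 51.0 × 1 / 55.6 = 0.9173.
[out]/[in] = 10^(0.9173) = 8.265.
[in] = 103 / 8.265 = 12.46 mmol L⁻¹.

12 mmol L⁻¹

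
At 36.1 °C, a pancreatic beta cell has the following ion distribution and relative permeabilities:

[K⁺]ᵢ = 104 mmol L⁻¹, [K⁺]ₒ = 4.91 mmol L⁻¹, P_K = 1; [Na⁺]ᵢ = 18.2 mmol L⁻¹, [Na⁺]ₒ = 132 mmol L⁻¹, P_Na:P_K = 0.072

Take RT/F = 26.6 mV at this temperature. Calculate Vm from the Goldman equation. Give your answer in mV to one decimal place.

Vm = 26.6 · ln[(Σ P·[cation]ₒ + Σ P·[anion]ᵢ) / (Σ P·[cation]ᵢ + Σ P·[anion]ₒ)]
Numerator = 1×4.91 + 0.072×132 = 14.41
Denominator = 1×104 + 0.072×18.2 = 105.3
Vm = 26.6 · ln(0.13687) = 26.6 × (-1.9887) = -52.90 mV

-52.9 mV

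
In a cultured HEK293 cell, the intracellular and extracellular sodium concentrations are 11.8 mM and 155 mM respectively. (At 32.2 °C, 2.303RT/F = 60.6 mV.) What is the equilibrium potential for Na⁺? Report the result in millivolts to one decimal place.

E = (60.6/z) · log₁₀([Na⁺]_out/[Na⁺]_in) with z = +1.
= (60.6/1) · log₁₀(155/11.8) = 60.60 · log₁₀(13.14)
= 60.60 · (1.1184) = 67.78 mV

67.8 mV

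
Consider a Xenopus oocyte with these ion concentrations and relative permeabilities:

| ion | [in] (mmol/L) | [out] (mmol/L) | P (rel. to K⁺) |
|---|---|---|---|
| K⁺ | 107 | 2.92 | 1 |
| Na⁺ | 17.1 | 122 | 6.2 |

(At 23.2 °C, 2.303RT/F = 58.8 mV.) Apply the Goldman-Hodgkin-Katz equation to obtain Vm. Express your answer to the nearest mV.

Vm = 58.8 · log₁₀[(Σ P·[cation]ₒ + Σ P·[anion]ᵢ) / (Σ P·[cation]ᵢ + Σ P·[anion]ₒ)]
Numerator = 1×2.92 + 6.2×122 = 759.3
Denominator = 1×107 + 6.2×17.1 = 213
Vm = 58.8 · log₁₀(3.5645) = 58.8 × (0.5520) = 32.46 mV

32 mV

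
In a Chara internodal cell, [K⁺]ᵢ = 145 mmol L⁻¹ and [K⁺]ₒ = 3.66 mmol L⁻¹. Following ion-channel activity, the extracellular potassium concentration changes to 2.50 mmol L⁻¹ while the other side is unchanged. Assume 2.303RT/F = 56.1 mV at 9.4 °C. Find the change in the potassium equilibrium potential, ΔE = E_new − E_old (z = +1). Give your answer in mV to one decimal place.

E_old = (56.1/1)·log₁₀(3.66/145) = -89.64 mV
E_new = (56.1/1)·log₁₀(2.50/145) = -98.93 mV
ΔE = -98.93 − (-89.64) = -9.29 mV

-9.3 mV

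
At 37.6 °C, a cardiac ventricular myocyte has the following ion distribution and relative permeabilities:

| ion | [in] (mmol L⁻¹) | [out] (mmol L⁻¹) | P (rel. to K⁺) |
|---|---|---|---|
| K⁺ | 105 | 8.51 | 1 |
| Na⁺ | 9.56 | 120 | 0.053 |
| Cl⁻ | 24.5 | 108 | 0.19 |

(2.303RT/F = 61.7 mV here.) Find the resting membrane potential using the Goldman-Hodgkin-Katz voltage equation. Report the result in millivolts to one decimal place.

-50.0 mV

Vm = 61.7 · log₁₀[(Σ P·[cation]ₒ + Σ P·[anion]ᵢ) / (Σ P·[cation]ᵢ + Σ P·[anion]ₒ)]
Numerator = 1×8.51 + 0.053×120 + 0.19×24.5 = 19.52
Denominator = 1×105 + 0.053×9.56 + 0.19×108 = 126
Vm = 61.7 · log₁₀(0.15493) = 61.7 × (-0.8099) = -49.97 mV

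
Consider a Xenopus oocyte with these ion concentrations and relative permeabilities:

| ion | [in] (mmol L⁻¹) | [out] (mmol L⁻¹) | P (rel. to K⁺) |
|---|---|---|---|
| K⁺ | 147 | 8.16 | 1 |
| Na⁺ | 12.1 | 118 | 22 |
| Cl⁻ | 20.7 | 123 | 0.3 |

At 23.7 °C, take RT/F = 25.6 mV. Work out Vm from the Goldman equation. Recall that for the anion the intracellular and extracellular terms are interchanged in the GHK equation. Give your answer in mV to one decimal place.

45.0 mV

Vm = 25.6 · ln[(Σ P·[cation]ₒ + Σ P·[anion]ᵢ) / (Σ P·[cation]ᵢ + Σ P·[anion]ₒ)]
Numerator = 1×8.16 + 22×118 + 0.3×20.7 = 2610
Denominator = 1×147 + 22×12.1 + 0.3×123 = 450.1
Vm = 25.6 · ln(5.7995) = 25.6 × (1.7578) = 45.00 mV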